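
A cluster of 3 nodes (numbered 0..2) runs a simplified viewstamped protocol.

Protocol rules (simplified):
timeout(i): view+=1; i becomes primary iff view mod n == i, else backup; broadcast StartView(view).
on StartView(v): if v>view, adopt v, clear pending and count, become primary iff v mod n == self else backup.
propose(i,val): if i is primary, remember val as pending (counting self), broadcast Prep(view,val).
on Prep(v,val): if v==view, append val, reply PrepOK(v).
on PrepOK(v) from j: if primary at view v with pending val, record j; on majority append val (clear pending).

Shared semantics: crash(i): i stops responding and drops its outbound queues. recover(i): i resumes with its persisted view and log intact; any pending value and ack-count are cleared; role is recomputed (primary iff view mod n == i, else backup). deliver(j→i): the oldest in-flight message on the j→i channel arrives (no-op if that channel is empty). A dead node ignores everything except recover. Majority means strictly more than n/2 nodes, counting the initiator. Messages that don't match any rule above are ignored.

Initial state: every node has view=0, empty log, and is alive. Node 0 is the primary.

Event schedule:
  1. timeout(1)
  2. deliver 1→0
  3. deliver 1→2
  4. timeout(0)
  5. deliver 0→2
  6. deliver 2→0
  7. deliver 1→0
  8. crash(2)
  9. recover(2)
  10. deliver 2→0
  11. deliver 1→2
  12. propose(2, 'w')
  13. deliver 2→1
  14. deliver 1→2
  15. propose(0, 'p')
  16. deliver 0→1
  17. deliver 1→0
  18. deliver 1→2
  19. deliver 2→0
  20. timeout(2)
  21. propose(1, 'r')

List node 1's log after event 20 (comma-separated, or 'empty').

empty

step 1 timeout(1): 1={prim,v=1,log=-}
step 2 deliver 1→0: 0={back,v=1,log=-}
step 3 deliver 1→2: 2={back,v=1,log=-}
step 4 timeout(0): 0={back,v=2,log=-}
step 5 deliver 0→2: 2={prim,v=2,log=-}
step 6 deliver 2→0: —
step 7 deliver 1→0: —
step 8 crash(2): 2={✗prim,v=2,log=-}
step 9 recover(2): 2={prim,v=2,log=-}
step 10 deliver 2→0: —
step 11 deliver 1→2: —
step 12 propose(2,'w'): —
step 13 deliver 2→1: —
step 14 deliver 1→2: —
step 15 propose(0,'p'): —
step 16 deliver 0→1: 1={back,v=2,log=-}
step 17 deliver 1→0: —
step 18 deliver 1→2: —
step 19 deliver 2→0: 0={back,v=2,log=w}
step 20 timeout(2): 2={back,v=3,log=-}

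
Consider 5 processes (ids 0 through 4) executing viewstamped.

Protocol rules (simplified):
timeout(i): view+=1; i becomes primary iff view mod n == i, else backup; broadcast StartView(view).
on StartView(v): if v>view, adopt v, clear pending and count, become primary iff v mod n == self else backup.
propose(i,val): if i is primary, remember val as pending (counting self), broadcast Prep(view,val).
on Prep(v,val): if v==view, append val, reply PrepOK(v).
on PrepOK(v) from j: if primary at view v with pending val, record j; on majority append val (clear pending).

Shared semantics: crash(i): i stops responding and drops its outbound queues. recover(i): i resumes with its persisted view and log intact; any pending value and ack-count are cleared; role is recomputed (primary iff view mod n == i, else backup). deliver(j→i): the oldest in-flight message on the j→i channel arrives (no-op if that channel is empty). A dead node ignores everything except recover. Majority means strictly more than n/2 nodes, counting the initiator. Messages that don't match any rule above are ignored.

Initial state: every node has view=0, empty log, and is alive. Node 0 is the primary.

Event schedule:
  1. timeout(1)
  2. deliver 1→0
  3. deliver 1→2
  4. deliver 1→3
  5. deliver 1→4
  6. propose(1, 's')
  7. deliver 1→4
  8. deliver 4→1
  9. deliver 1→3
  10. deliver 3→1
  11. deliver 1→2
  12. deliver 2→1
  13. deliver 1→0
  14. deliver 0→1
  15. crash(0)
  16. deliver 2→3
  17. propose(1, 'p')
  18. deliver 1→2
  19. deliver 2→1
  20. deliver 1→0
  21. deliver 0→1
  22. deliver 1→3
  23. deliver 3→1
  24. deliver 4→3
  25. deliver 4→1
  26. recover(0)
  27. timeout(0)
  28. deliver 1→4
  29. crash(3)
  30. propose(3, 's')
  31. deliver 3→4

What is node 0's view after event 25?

1

after 1 — timeout(1): n1:prim/v1/[-]
after 2 — deliver 1→0: n0:back/v1/[-]
after 3 — deliver 1→2: n2:back/v1/[-]
after 4 — deliver 1→3: n3:back/v1/[-]
after 5 — deliver 1→4: n4:back/v1/[-]
after 6 — propose(1,'s'): ·
after 7 — deliver 1→4: n4:back/v1/[s]
after 8 — deliver 4→1: ·
after 9 — deliver 1→3: n3:back/v1/[s]
after 10 — deliver 3→1: n1:prim/v1/[s]
after 11 — deliver 1→2: n2:back/v1/[s]
after 12 — deliver 2→1: ·
after 13 — deliver 1→0: n0:back/v1/[s]
after 14 — deliver 0→1: ·
after 15 — crash(0): n0:✗back/v1/[s]
after 16 — deliver 2→3: ·
after 17 — propose(1,'p'): ·
after 18 — deliver 1→2: n2:back/v1/[s,p]
after 19 — deliver 2→1: ·
after 20 — deliver 1→0: ·
after 21 — deliver 0→1: ·
after 22 — deliver 1→3: n3:back/v1/[s,p]
after 23 — deliver 3→1: n1:prim/v1/[s,p]
after 24 — deliver 4→3: ·
after 25 — deliver 4→1: ·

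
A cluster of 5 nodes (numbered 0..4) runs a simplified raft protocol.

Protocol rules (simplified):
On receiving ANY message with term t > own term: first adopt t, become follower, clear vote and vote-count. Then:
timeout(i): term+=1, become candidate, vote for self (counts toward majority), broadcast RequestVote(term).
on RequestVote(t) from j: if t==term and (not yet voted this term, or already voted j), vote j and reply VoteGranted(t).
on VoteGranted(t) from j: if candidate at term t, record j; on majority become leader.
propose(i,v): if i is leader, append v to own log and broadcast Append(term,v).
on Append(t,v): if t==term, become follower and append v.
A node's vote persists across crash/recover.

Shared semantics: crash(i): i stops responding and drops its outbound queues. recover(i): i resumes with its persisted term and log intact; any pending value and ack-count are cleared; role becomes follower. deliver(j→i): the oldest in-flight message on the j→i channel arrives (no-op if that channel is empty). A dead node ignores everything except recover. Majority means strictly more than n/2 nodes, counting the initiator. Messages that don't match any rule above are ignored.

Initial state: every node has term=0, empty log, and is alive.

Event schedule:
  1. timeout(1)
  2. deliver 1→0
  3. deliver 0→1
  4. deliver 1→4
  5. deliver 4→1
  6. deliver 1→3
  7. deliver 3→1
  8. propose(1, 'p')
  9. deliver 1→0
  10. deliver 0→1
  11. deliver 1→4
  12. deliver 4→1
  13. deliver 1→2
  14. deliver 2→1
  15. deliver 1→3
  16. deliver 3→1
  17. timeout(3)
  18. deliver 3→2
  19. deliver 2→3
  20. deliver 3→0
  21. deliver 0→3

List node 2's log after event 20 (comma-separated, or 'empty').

empty

[1] timeout(1) → N1(cand t1 [-])
[2] deliver 1→0 → N0(foll t1 [-])
[3] deliver 0→1 → ∅
[4] deliver 1→4 → N4(foll t1 [-])
[5] deliver 4→1 → N1(lead t1 [-])
[6] deliver 1→3 → N3(foll t1 [-])
[7] deliver 3→1 → ∅
[8] propose(1,'p') → N1(lead t1 [p])
[9] deliver 1→0 → N0(foll t1 [p])
[10] deliver 0→1 → ∅
[11] deliver 1→4 → N4(foll t1 [p])
[12] deliver 4→1 → ∅
[13] deliver 1→2 → N2(foll t1 [-])
[14] deliver 2→1 → ∅
[15] deliver 1→3 → N3(foll t1 [p])
[16] deliver 3→1 → ∅
[17] timeout(3) → N3(cand t2 [p])
[18] deliver 3→2 → N2(foll t2 [-])
[19] deliver 2→3 → ∅
[20] deliver 3→0 → N0(foll t2 [p])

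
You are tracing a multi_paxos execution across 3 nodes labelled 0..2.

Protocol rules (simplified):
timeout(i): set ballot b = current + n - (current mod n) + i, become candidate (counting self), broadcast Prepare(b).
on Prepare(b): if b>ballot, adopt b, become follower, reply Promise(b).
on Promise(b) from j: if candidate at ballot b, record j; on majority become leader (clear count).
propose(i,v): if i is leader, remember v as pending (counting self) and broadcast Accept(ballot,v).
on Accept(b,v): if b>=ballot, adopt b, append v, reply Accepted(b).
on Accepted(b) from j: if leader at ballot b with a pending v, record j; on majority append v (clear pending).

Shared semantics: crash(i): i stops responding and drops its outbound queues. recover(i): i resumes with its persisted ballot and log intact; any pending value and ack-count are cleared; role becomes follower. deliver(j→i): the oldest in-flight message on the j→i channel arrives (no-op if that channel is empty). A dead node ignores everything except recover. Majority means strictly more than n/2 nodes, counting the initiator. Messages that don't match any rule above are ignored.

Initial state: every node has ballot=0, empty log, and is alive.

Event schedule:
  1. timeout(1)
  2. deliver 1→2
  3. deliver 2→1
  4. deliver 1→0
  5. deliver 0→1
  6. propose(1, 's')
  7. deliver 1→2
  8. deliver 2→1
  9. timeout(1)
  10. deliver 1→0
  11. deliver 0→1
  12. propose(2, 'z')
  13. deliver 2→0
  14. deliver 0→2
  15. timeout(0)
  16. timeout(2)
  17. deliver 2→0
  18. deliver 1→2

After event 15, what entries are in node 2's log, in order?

s

[1] timeout(1) → N1(cand b4 [-])
[2] deliver 1→2 → N2(foll b4 [-])
[3] deliver 2→1 → N1(lead b4 [-])
[4] deliver 1→0 → N0(foll b4 [-])
[5] deliver 0→1 → ∅
[6] propose(1,'s') → ∅
[7] deliver 1→2 → N2(foll b4 [s])
[8] deliver 2→1 → N1(lead b4 [s])
[9] timeout(1) → N1(cand b7 [s])
[10] deliver 1→0 → N0(foll b4 [s])
[11] deliver 0→1 → ∅
[12] propose(2,'z') → ∅
[13] deliver 2→0 → ∅
[14] deliver 0→2 → ∅
[15] timeout(0) → N0(cand b6 [s])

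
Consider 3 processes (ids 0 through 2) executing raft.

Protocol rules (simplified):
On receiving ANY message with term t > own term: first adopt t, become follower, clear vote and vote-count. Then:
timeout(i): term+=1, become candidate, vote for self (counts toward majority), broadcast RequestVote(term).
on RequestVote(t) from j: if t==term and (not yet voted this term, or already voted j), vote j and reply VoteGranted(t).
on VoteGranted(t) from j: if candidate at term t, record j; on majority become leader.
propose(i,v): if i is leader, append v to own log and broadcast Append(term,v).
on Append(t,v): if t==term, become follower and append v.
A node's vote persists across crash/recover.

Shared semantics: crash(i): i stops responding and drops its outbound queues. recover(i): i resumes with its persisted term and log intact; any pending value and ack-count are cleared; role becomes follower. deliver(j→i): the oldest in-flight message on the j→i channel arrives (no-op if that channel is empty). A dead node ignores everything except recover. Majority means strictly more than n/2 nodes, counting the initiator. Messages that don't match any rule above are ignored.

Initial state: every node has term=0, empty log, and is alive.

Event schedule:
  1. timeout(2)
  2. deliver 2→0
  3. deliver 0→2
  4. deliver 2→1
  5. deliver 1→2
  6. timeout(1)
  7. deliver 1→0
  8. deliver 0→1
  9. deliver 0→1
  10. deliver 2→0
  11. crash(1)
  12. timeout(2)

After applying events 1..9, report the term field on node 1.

2

step 1 timeout(2): 2={cand,t=1,log=-}
step 2 deliver 2→0: 0={foll,t=1,log=-}
step 3 deliver 0→2: 2={lead,t=1,log=-}
step 4 deliver 2→1: 1={foll,t=1,log=-}
step 5 deliver 1→2: —
step 6 timeout(1): 1={cand,t=2,log=-}
step 7 deliver 1→0: 0={foll,t=2,log=-}
step 8 deliver 0→1: 1={lead,t=2,log=-}
step 9 deliver 0→1: —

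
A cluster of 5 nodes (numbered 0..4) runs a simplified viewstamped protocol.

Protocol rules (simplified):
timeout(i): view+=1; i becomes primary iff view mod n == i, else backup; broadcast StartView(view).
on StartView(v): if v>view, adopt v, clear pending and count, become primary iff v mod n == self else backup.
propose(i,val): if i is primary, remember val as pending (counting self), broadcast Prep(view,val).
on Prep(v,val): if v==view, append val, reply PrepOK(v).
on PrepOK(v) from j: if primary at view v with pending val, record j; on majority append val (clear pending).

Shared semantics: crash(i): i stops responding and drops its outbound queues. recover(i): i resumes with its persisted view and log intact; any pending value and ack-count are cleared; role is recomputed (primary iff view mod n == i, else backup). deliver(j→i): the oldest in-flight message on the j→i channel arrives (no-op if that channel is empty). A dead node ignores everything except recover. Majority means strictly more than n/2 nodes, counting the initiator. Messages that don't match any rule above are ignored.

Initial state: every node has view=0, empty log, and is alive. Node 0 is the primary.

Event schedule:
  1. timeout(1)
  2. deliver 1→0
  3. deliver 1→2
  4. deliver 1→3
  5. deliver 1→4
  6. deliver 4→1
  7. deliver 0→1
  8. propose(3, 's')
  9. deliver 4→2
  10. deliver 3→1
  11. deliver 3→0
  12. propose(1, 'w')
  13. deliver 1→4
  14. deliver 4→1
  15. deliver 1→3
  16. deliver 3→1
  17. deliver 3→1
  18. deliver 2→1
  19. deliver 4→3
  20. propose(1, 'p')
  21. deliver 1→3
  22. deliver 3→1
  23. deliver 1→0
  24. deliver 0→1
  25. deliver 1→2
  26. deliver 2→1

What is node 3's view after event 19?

1

[1] timeout(1) → N1(prim v1 [-])
[2] deliver 1→0 → N0(back v1 [-])
[3] deliver 1→2 → N2(back v1 [-])
[4] deliver 1→3 → N3(back v1 [-])
[5] deliver 1→4 → N4(back v1 [-])
[6] deliver 4→1 → ∅
[7] deliver 0→1 → ∅
[8] propose(3,'s') → ∅
[9] deliver 4→2 → ∅
[10] deliver 3→1 → ∅
[11] deliver 3→0 → ∅
[12] propose(1,'w') → ∅
[13] deliver 1→4 → N4(back v1 [w])
[14] deliver 4→1 → ∅
[15] deliver 1→3 → N3(back v1 [w])
[16] deliver 3→1 → N1(prim v1 [w])
[17] deliver 3→1 → ∅
[18] deliver 2→1 → ∅
[19] deliver 4→3 → ∅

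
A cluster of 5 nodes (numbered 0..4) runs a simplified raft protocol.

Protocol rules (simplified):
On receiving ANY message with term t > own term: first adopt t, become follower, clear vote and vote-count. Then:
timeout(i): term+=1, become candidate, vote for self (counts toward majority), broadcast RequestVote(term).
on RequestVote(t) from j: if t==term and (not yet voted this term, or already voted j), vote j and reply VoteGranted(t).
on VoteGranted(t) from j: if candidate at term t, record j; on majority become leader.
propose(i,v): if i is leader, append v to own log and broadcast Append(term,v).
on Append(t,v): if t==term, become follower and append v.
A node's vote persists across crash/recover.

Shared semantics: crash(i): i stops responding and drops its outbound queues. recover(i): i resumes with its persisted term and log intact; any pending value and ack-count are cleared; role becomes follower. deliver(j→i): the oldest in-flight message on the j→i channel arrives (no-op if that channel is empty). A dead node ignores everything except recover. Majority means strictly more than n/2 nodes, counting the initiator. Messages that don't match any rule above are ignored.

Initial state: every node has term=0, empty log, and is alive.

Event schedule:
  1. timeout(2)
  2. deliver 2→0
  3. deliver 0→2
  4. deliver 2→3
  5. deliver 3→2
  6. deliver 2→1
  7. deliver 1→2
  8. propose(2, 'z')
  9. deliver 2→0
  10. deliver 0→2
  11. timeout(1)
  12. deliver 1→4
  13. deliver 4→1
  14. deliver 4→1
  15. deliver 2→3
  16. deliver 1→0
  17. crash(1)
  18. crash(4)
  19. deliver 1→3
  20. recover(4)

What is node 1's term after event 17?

step 1 timeout(2): 2={cand,t=1,log=-}
step 2 deliver 2→0: 0={foll,t=1,log=-}
step 3 deliver 0→2: —
step 4 deliver 2→3: 3={foll,t=1,log=-}
step 5 deliver 3→2: 2={lead,t=1,log=-}
step 6 deliver 2→1: 1={foll,t=1,log=-}
step 7 deliver 1→2: —
step 8 propose(2,'z'): 2={lead,t=1,log=z}
step 9 deliver 2→0: 0={foll,t=1,log=z}
step 10 deliver 0→2: —
step 11 timeout(1): 1={cand,t=2,log=-}
step 12 deliver 1→4: 4={foll,t=2,log=-}
step 13 deliver 4→1: —
step 14 deliver 4→1: —
step 15 deliver 2→3: 3={foll,t=1,log=z}
step 16 deliver 1→0: 0={foll,t=2,log=z}
step 17 crash(1): 1={✗cand,t=2,log=-}

2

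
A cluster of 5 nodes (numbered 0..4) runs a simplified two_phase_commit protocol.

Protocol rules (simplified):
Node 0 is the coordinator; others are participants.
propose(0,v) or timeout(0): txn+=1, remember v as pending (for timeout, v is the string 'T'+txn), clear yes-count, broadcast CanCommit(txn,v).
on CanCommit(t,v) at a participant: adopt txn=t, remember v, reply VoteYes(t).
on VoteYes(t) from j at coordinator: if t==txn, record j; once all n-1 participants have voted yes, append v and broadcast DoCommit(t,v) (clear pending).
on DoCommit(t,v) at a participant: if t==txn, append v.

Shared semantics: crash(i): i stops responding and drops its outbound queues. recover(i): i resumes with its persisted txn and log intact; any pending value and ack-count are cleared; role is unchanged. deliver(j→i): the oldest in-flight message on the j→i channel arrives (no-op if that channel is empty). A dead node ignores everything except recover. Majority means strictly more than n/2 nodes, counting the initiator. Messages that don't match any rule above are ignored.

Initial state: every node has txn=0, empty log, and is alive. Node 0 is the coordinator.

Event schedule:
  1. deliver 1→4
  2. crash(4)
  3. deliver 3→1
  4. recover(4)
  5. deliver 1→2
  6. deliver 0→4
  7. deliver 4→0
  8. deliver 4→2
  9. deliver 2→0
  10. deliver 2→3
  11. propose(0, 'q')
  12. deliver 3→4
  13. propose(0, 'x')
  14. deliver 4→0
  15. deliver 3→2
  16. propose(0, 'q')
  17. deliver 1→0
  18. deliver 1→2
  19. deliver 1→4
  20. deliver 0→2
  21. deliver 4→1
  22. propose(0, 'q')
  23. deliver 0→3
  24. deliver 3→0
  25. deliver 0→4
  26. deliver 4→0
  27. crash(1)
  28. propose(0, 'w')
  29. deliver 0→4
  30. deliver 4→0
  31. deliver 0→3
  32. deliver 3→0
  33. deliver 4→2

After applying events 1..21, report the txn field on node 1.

0

e1 deliver 1→4: ·
e2 crash(4): 4[✗part,t=0,-]
e3 deliver 3→1: ·
e4 recover(4): 4[part,t=0,-]
e5 deliver 1→2: ·
e6 deliver 0→4: ·
e7 deliver 4→0: ·
e8 deliver 4→2: ·
e9 deliver 2→0: ·
e10 deliver 2→3: ·
e11 propose(0,'q'): 0[coor,t=1,-]
e12 deliver 3→4: ·
e13 propose(0,'x'): 0[coor,t=2,-]
e14 deliver 4→0: ·
e15 deliver 3→2: ·
e16 propose(0,'q'): 0[coor,t=3,-]
e17 deliver 1→0: ·
e18 deliver 1→2: ·
e19 deliver 1→4: ·
e20 deliver 0→2: 2[part,t=1,-]
e21 deliver 4→1: ·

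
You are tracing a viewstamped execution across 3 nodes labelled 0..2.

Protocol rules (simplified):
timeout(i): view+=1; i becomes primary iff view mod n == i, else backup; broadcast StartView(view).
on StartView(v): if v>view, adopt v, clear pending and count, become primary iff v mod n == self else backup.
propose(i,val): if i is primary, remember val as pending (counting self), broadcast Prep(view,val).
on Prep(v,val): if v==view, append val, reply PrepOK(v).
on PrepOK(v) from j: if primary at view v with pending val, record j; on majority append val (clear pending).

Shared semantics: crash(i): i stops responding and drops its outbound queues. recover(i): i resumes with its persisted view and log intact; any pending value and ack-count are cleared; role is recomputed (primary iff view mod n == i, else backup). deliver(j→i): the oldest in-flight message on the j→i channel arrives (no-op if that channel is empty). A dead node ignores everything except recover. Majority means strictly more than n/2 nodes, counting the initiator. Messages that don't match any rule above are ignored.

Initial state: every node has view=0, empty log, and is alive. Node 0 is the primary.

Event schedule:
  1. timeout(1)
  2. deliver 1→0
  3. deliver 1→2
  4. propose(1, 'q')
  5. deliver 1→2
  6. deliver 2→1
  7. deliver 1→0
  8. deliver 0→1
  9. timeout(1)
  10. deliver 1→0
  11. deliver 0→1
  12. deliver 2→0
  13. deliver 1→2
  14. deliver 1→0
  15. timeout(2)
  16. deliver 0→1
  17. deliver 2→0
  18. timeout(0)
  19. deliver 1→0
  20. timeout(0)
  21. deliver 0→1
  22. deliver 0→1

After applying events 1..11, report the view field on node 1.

e1 timeout(1): 1[prim,v=1,-]
e2 deliver 1→0: 0[back,v=1,-]
e3 deliver 1→2: 2[back,v=1,-]
e4 propose(1,'q'): ·
e5 deliver 1→2: 2[back,v=1,q]
e6 deliver 2→1: 1[prim,v=1,q]
e7 deliver 1→0: 0[back,v=1,q]
e8 deliver 0→1: ·
e9 timeout(1): 1[back,v=2,q]
e10 deliver 1→0: 0[back,v=2,q]
e11 deliver 0→1: ·

2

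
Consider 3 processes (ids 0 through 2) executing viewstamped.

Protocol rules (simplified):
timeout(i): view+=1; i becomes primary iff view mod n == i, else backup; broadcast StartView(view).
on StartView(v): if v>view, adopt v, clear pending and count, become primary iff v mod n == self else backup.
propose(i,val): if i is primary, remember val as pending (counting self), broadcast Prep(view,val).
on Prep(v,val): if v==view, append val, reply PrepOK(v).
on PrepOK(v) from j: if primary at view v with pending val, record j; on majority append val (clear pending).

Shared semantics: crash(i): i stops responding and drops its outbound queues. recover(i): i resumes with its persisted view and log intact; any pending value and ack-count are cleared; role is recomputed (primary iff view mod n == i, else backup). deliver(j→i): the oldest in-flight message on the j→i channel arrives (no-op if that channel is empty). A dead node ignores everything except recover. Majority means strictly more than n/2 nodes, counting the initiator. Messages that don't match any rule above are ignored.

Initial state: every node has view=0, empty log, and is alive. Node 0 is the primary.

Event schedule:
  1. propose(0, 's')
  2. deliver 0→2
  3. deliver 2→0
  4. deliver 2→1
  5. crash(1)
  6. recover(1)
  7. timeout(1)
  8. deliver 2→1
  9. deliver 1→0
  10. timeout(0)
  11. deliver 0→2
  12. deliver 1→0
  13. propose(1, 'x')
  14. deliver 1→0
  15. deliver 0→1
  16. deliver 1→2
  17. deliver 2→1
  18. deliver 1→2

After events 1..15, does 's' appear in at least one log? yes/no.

e1 propose(0,'s'): ·
e2 deliver 0→2: 2[back,v=0,s]
e3 deliver 2→0: 0[prim,v=0,s]
e4 deliver 2→1: ·
e5 crash(1): 1[✗back,v=0,-]
e6 recover(1): 1[back,v=0,-]
e7 timeout(1): 1[prim,v=1,-]
e8 deliver 2→1: ·
e9 deliver 1→0: 0[back,v=1,s]
e10 timeout(0): 0[back,v=2,s]
e11 deliver 0→2: 2[prim,v=2,s]
e12 deliver 1→0: ·
e13 propose(1,'x'): ·
e14 deliver 1→0: ·
e15 deliver 0→1: ·

yes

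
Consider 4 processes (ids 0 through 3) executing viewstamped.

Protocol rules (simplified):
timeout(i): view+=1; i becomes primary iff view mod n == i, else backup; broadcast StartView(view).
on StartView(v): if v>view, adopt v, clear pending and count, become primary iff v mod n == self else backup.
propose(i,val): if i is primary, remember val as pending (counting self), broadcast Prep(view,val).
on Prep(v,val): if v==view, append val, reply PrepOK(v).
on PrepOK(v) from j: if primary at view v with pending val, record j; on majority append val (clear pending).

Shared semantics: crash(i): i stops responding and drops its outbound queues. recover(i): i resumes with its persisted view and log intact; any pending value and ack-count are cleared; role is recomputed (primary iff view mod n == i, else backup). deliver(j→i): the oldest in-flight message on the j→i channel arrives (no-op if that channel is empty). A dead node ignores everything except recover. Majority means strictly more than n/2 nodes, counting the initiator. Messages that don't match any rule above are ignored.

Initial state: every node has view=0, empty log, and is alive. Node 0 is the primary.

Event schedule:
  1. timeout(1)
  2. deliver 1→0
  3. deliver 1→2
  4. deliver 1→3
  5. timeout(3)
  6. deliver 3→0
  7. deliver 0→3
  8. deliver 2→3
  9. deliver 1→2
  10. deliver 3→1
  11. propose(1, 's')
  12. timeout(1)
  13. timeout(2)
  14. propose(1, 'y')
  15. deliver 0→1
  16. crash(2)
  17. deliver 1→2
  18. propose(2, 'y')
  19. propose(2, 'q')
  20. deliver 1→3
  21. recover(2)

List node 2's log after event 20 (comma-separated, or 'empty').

step 1 timeout(1): 1={prim,v=1,log=-}
step 2 deliver 1→0: 0={back,v=1,log=-}
step 3 deliver 1→2: 2={back,v=1,log=-}
step 4 deliver 1→3: 3={back,v=1,log=-}
step 5 timeout(3): 3={back,v=2,log=-}
step 6 deliver 3→0: 0={back,v=2,log=-}
step 7 deliver 0→3: —
step 8 deliver 2→3: —
step 9 deliver 1→2: —
step 10 deliver 3→1: 1={back,v=2,log=-}
step 11 propose(1,'s'): —
step 12 timeout(1): 1={back,v=3,log=-}
step 13 timeout(2): 2={prim,v=2,log=-}
step 14 propose(1,'y'): —
step 15 deliver 0→1: —
step 16 crash(2): 2={✗prim,v=2,log=-}
step 17 deliver 1→2: —
step 18 propose(2,'y'): —
step 19 propose(2,'q'): —
step 20 deliver 1→3: 3={prim,v=3,log=-}

empty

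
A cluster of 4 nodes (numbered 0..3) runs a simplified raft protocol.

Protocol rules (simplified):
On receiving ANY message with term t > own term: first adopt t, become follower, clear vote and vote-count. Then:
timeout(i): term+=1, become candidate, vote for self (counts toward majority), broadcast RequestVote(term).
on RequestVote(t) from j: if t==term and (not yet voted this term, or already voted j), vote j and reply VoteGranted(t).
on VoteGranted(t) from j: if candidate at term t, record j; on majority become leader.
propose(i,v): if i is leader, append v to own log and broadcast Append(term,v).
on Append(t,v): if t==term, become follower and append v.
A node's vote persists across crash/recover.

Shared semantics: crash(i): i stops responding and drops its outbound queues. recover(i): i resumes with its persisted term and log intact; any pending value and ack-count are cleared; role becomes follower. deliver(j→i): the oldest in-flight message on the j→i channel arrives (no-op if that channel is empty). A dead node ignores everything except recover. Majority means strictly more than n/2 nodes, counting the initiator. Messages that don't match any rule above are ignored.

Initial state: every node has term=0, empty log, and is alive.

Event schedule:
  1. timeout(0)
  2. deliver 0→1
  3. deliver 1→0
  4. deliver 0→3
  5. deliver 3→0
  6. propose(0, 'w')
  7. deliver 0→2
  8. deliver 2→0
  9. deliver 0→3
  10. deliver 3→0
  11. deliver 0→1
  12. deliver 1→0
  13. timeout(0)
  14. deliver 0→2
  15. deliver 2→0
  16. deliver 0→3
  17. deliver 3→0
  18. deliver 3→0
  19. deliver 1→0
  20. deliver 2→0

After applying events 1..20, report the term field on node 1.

step 1 timeout(0): 0={cand,t=1,log=-}
step 2 deliver 0→1: 1={foll,t=1,log=-}
step 3 deliver 1→0: —
step 4 deliver 0→3: 3={foll,t=1,log=-}
step 5 deliver 3→0: 0={lead,t=1,log=-}
step 6 propose(0,'w'): 0={lead,t=1,log=w}
step 7 deliver 0→2: 2={foll,t=1,log=-}
step 8 deliver 2→0: —
step 9 deliver 0→3: 3={foll,t=1,log=w}
step 10 deliver 3→0: —
step 11 deliver 0→1: 1={foll,t=1,log=w}
step 12 deliver 1→0: —
step 13 timeout(0): 0={cand,t=2,log=w}
step 14 deliver 0→2: 2={foll,t=1,log=w}
step 15 deliver 2→0: —
step 16 deliver 0→3: 3={foll,t=2,log=w}
step 17 deliver 3→0: —
step 18 deliver 3→0: —
step 19 deliver 1→0: —
step 20 deliver 2→0: —

1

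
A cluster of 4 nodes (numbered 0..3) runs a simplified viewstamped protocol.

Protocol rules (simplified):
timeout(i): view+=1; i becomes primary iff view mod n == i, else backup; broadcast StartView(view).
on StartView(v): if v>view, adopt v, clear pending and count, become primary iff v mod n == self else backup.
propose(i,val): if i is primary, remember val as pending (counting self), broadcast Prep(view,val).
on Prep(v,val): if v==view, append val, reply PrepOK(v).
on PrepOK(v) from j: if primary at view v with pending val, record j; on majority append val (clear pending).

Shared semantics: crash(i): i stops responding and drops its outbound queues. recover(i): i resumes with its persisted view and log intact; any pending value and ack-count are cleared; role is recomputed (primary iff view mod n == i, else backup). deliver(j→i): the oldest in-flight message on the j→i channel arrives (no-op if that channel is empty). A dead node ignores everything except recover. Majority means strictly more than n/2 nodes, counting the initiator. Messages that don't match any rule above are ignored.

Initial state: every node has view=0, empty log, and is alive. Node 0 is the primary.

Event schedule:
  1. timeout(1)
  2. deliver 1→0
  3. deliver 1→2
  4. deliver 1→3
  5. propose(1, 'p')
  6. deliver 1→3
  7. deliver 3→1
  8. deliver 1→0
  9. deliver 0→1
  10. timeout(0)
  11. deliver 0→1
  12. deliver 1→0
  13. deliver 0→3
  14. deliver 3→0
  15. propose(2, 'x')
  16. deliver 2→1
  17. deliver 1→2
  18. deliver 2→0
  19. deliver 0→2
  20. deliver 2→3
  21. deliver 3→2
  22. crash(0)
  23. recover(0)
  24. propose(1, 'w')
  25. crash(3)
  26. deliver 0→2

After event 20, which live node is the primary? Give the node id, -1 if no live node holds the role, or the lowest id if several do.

1. timeout(1):  <1:prim v1 ->
2. deliver 1→0:  <0:back v1 ->
3. deliver 1→2:  <2:back v1 ->
4. deliver 1→3:  <3:back v1 ->
5. propose(1,'p'):  nop
6. deliver 1→3:  <3:back v1 p>
7. deliver 3→1:  nop
8. deliver 1→0:  <0:back v1 p>
9. deliver 0→1:  <1:prim v1 p>
10. timeout(0):  <0:back v2 p>
11. deliver 0→1:  <1:back v2 p>
12. deliver 1→0:  nop
13. deliver 0→3:  <3:back v2 p>
14. deliver 3→0:  nop
15. propose(2,'x'):  nop
16. deliver 2→1:  nop
17. deliver 1→2:  <2:back v1 p>
18. deliver 2→0:  nop
19. deliver 0→2:  <2:prim v2 p>
20. deliver 2→3:  nop

2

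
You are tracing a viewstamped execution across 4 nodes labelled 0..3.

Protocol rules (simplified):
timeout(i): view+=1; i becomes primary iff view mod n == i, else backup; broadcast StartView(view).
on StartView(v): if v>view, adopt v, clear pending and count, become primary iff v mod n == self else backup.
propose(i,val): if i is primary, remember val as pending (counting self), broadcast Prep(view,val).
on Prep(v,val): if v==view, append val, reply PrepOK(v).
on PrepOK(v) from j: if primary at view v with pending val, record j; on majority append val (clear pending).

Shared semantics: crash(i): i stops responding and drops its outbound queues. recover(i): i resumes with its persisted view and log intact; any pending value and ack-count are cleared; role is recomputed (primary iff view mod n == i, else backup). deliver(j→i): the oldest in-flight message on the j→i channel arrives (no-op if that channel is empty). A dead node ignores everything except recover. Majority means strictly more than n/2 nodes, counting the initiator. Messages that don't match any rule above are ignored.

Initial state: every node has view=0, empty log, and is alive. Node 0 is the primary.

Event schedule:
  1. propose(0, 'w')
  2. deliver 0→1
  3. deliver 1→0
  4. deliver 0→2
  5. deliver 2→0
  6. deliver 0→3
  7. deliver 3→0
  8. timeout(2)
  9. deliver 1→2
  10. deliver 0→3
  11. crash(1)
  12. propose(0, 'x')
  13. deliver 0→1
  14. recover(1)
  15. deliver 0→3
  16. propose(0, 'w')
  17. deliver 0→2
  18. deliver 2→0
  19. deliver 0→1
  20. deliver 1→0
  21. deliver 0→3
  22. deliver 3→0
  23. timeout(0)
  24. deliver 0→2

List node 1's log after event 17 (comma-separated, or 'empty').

w

e1 propose(0,'w'): ·
e2 deliver 0→1: 1[back,v=0,w]
e3 deliver 1→0: ·
e4 deliver 0→2: 2[back,v=0,w]
e5 deliver 2→0: 0[prim,v=0,w]
e6 deliver 0→3: 3[back,v=0,w]
e7 deliver 3→0: ·
e8 timeout(2): 2[back,v=1,w]
e9 deliver 1→2: ·
e10 deliver 0→3: ·
e11 crash(1): 1[✗back,v=0,w]
e12 propose(0,'x'): ·
e13 deliver 0→1: ·
e14 recover(1): 1[back,v=0,w]
e15 deliver 0→3: 3[back,v=0,w,x]
e16 propose(0,'w'): ·
e17 deliver 0→2: ·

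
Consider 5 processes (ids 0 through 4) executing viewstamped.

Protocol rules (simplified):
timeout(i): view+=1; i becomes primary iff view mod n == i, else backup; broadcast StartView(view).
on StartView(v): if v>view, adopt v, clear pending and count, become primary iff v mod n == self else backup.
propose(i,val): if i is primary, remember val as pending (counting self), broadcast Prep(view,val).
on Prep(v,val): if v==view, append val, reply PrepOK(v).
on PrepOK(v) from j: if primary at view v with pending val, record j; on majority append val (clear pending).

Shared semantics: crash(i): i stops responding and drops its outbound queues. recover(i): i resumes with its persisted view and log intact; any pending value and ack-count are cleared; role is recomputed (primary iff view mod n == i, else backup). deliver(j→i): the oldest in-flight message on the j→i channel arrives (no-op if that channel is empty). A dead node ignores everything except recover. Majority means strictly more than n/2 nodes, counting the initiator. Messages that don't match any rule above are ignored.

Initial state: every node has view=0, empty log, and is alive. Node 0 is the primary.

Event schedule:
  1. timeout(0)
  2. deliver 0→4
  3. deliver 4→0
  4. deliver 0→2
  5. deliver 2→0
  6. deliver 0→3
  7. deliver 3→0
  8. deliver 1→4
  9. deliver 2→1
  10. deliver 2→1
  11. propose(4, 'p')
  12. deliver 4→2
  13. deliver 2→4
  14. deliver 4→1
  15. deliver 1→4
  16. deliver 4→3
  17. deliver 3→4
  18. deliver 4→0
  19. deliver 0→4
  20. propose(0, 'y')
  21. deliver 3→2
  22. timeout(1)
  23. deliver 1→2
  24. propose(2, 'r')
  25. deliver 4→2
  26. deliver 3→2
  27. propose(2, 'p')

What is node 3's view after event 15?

1

after 1 — timeout(0): n0:back/v1/[-]
after 2 — deliver 0→4: n4:back/v1/[-]
after 3 — deliver 4→0: ·
after 4 — deliver 0→2: n2:back/v1/[-]
after 5 — deliver 2→0: ·
after 6 — deliver 0→3: n3:back/v1/[-]
after 7 — deliver 3→0: ·
after 8 — deliver 1→4: ·
after 9 — deliver 2→1: ·
after 10 — deliver 2→1: ·
after 11 — propose(4,'p'): ·
after 12 — deliver 4→2: ·
after 13 — deliver 2→4: ·
after 14 — deliver 4→1: ·
after 15 — deliver 1→4: ·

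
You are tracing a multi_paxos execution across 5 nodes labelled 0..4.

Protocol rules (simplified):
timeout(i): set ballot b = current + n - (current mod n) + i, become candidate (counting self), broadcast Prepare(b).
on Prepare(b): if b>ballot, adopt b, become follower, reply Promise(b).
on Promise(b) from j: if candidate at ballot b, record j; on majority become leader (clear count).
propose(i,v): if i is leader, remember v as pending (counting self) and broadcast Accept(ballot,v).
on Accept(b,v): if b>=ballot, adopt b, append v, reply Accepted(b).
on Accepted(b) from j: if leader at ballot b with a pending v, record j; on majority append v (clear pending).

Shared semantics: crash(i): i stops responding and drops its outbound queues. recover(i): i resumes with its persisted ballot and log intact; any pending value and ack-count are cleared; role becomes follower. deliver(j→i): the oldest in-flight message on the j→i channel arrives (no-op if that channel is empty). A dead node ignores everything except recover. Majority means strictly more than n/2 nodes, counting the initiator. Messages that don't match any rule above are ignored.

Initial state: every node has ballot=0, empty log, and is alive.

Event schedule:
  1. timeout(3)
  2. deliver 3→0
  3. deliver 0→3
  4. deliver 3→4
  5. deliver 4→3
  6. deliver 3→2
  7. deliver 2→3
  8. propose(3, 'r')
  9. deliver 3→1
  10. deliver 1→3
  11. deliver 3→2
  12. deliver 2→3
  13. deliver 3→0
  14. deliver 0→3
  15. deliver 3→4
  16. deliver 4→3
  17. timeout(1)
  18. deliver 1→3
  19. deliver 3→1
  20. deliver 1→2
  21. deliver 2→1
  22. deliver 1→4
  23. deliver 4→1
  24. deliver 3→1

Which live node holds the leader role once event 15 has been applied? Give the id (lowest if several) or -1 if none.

3

1. timeout(3):  <3:cand b8 ->
2. deliver 3→0:  <0:foll b8 ->
3. deliver 0→3:  nop
4. deliver 3→4:  <4:foll b8 ->
5. deliver 4→3:  <3:lead b8 ->
6. deliver 3→2:  <2:foll b8 ->
7. deliver 2→3:  nop
8. propose(3,'r'):  nop
9. deliver 3→1:  <1:foll b8 ->
10. deliver 1→3:  nop
11. deliver 3→2:  <2:foll b8 r>
12. deliver 2→3:  nop
13. deliver 3→0:  <0:foll b8 r>
14. deliver 0→3:  <3:lead b8 r>
15. deliver 3→4:  <4:foll b8 r>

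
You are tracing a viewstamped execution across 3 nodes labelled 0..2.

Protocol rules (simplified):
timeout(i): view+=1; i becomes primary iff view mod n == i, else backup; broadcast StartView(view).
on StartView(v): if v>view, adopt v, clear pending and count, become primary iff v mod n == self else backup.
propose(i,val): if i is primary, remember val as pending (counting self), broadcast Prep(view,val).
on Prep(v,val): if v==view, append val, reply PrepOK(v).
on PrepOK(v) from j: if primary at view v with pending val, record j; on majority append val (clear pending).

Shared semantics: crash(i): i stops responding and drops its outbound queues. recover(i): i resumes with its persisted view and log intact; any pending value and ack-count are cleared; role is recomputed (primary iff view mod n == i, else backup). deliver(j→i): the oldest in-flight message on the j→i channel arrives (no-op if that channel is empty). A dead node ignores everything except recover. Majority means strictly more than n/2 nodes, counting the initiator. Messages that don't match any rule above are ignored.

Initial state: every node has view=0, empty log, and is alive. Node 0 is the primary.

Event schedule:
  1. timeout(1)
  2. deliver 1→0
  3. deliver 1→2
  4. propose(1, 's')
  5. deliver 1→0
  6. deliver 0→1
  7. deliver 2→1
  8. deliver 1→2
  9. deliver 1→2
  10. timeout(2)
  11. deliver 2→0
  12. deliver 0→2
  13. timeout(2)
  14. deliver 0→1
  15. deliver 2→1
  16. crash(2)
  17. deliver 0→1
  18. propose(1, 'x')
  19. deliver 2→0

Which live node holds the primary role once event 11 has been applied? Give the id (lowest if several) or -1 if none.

1

after 1 — timeout(1): n1:prim/v1/[-]
after 2 — deliver 1→0: n0:back/v1/[-]
after 3 — deliver 1→2: n2:back/v1/[-]
after 4 — propose(1,'s'): ·
after 5 — deliver 1→0: n0:back/v1/[s]
after 6 — deliver 0→1: n1:prim/v1/[s]
after 7 — deliver 2→1: ·
after 8 — deliver 1→2: n2:back/v1/[s]
after 9 — deliver 1→2: ·
after 10 — timeout(2): n2:prim/v2/[s]
after 11 — deliver 2→0: n0:back/v2/[s]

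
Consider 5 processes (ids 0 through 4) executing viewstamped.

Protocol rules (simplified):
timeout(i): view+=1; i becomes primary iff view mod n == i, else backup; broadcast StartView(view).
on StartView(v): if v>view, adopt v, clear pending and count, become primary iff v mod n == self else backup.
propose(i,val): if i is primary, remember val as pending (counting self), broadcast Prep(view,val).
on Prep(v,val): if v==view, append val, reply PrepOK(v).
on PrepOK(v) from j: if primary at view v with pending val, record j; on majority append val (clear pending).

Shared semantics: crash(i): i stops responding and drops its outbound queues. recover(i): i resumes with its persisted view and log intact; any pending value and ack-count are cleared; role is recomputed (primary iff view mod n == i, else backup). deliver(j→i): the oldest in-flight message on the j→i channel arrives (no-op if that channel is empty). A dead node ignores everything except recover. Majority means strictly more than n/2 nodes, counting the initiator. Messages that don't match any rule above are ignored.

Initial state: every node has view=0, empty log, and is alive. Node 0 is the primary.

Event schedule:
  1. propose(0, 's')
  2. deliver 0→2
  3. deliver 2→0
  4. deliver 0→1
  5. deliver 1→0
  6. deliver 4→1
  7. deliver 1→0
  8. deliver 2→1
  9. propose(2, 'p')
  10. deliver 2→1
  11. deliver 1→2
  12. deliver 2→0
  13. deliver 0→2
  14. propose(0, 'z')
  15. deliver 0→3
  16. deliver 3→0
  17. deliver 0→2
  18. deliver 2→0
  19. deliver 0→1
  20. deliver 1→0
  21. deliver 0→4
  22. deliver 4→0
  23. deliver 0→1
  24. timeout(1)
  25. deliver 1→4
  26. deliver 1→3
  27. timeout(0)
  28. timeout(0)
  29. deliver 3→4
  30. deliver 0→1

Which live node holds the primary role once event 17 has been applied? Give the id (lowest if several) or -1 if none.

0

e1 propose(0,'s'): ·
e2 deliver 0→2: 2[back,v=0,s]
e3 deliver 2→0: ·
e4 deliver 0→1: 1[back,v=0,s]
e5 deliver 1→0: 0[prim,v=0,s]
e6 deliver 4→1: ·
e7 deliver 1→0: ·
e8 deliver 2→1: ·
e9 propose(2,'p'): ·
e10 deliver 2→1: ·
e11 deliver 1→2: ·
e12 deliver 2→0: ·
e13 deliver 0→2: ·
e14 propose(0,'z'): ·
e15 deliver 0→3: 3[back,v=0,s]
e16 deliver 3→0: ·
e17 deliver 0→2: 2[back,v=0,s,z]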